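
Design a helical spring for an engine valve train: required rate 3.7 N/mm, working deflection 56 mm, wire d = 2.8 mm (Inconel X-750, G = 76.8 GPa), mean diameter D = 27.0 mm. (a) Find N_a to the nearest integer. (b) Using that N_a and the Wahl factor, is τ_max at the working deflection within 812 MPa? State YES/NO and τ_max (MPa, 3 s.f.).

N_a = Gd⁴/(8D³k) = (76.8×10³)(2.8⁴)/(8·27.0³·3.7) = 8.102 → N_a = 8
Actual rate k = Gd⁴/(8D³·8) = 3.7473 N/mm
Working load F = kδ = 3.7473·56 = 209.85 N
C = 27.0/2.8 = 9.6429; K_W = (4C−1)/(4C−4)+0.615/C = 1.1506
τ_max = K_W·8FD/(πd³) = 1.1506·657.26 = 756.22 MPa
τ_max ≤ 812 MPa → acceptable

(a) 8 coils; (b) YES, τ_max = 756 MPa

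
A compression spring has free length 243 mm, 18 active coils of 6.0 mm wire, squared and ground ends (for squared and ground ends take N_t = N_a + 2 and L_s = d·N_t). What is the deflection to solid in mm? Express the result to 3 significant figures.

123 mm

N_t = 20; L_s = 6.0·20 = 120 mm
δ_solid = L₀ − L_s = 243 − 120 = 123 mm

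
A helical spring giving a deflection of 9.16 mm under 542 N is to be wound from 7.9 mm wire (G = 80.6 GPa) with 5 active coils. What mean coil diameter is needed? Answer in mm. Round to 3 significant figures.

51.0 mm

Required rate k = F/δ = 542/9.16 = 59.17 N/mm
D = (Gd⁴/(8N_a·k))^(1/3) = (80.6×10³·7.9⁴/(8·5·59.17))^(1/3)
  = (132642)^(1/3) = 50.9988 mm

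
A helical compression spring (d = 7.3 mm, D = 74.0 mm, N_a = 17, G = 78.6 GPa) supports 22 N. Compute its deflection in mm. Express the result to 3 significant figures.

5.43 mm

k = Gd⁴/(8D³N_a) = (78.6×10³)(7.3⁴)/(8·74.0³·17) = 4.0502 N/mm
δ = F/k = 22 / 4.0502 = 5.4318 mm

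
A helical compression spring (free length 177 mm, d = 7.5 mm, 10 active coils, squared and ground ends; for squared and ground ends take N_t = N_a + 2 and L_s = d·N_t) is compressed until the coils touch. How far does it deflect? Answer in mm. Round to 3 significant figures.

N_t = 12; L_s = 7.5·12 = 90 mm
δ_solid = L₀ − L_s = 177 − 90 = 87 mm

87.0 mm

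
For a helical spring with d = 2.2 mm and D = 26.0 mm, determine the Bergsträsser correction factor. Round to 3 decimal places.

1.113

C = D/d = 26.0/2.2 = 11.8182
K_B = (4C+2)/(4C−3) = 49.273/44.273 = 1.1129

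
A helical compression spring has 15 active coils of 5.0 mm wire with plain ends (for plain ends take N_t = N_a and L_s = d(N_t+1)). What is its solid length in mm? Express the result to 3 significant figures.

plain ends: N_t = N_a = 15
L_s = d·(N_t+1) = 5.0 × 16 = 80 mm

80.0 mm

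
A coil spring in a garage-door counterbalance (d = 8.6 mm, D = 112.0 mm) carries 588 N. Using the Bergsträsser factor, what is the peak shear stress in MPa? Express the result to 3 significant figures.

Spring index C = D/d = 112.0/8.6 = 13.0233
K_B = (4C+2)/(4C−3) = 54.093/49.093 = 1.1018
τ₀ = 8FD/(πd³) = 8·588·112.0/(π·8.6³) = 526848/1998.2 = 263.66 MPa
τ_max = K·τ₀ = 1.1018 × 263.66 = 290.51 MPa

291 MPa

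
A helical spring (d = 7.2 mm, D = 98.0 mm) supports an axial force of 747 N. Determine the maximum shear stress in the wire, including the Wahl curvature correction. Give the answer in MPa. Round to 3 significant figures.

552 MPa

Spring index C = D/d = 98.0/7.2 = 13.6111
K_W = (4C−1)/(4C−4) + 0.615/C = 53.444/50.444 + 0.0452 = 1.1047
τ₀ = 8FD/(πd³) = 8·747·98.0/(π·7.2³) = 585648/1172.6 = 499.45 MPa
τ_max = K·τ₀ = 1.1047 × 499.45 = 551.72 MPa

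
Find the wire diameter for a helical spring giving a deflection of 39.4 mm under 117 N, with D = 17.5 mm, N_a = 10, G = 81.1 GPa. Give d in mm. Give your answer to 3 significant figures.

Required rate k = F/δ = 117/39.4 = 2.9695 N/mm
d = (8D³N_a·k / G)^(1/4) = (8·17.5³·10·2.9695 / (81.1×10³))^0.25
  = (15.699)^0.25 = 1.9905 mm

1.99 mm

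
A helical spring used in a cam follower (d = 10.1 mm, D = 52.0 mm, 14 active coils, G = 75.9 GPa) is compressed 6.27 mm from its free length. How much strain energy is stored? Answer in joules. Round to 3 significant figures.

k = Gd⁴/(8D³N_a) = (75.9×10³)(10.1⁴)/(8·52.0³·14) = 50.153 N/mm
U = ½kδ² = 0.5 × 50.153 × 6.27² = 985.84 N·mm = 0.98584 J

0.986 J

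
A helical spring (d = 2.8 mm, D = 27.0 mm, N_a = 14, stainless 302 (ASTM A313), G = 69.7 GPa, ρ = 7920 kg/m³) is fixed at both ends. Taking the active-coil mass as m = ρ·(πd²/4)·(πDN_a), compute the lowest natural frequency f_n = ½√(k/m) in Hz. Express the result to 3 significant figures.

91.6 Hz

k = Gd⁴/(8D³N_a) = (69.7×10³)(2.8⁴)/(8·27.0³·14) = 1.9434 N/mm = 1943.4 N/m
Wire length L = πDN_a = π·27.0·14 = 1187.5 mm
m = ρ·(πd²/4)·L = 7920 × 6.1575×10⁻⁶ m² × 1.1875 m = 0.057913 kg
f_n = ½√(k/m) = 0.5·√(1943.4/0.057913) = 0.5·√(33557) = 91.593 Hz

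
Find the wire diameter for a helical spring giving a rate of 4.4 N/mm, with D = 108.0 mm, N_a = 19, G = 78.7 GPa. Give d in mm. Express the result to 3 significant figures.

d = (8D³N_a·k / G)^(1/4) = (8·108.0³·19·4.4 / (78.7×10³))^0.25
  = (10705)^0.25 = 10.1718 mm

10.2 mm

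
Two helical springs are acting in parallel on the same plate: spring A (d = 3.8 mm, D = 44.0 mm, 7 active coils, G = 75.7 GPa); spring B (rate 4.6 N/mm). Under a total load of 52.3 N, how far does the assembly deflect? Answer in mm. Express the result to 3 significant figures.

k_A = Gd⁴/(8D³N_a) = (75.7×10³)(3.8⁴)/(8·44.0³·7) = 3.3089 N/mm
Parallel: k_eq = 3.3089 + 4.6 = 7.9089 N/mm
δ = F/k_eq = 52.3/7.9089 = 6.6128 mm

6.61 mm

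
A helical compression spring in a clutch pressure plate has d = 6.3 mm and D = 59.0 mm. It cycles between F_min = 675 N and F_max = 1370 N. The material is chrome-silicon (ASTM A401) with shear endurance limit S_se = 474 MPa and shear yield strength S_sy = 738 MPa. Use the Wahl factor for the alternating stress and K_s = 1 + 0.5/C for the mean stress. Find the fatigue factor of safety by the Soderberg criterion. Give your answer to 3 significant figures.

C = D/d = 59.0/6.3 = 9.3651; K_W = (4C−1)/(4C−4)+0.615/C = 1.1553; K_s = 1+0.5/C = 1.0534
F_a = (F_max−F_min)/2 = 347.5 N; F_m = (F_max+F_min)/2 = 1022.5 N
τ_a = K_W·8F_aD/(πd³) = 1.1553 × 208.8 = 241.23 MPa
τ_m = K_s·8F_mD/(πd³) = 1.0534 × 614.38 = 647.18 MPa
Soderberg: 1/n_f = τ_a/S_se + τ_m/S_sy = 241.23/474 + 647.18/738 = 0.50892 + 0.87693 = 1.3859
n_f = 1/1.3859 = 0.7216

0.722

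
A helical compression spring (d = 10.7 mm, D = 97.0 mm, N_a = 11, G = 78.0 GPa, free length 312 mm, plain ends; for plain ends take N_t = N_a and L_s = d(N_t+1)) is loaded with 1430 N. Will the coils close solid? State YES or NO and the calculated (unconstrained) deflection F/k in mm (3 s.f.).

NO, δ = 112 mm

k = Gd⁴/(8D³N_a) = (78.0×10³)(10.7⁴)/(8·97.0³·11) = 12.73 N/mm
N_t = 11; L_s = 10.7·12 = 128.4 mm; δ_solid = L₀ − L_s = 312 − 128.4 = 183.6 mm
δ = F/k = 1430/12.73 = 112.33 mm
δ < δ_solid → spring does not go solid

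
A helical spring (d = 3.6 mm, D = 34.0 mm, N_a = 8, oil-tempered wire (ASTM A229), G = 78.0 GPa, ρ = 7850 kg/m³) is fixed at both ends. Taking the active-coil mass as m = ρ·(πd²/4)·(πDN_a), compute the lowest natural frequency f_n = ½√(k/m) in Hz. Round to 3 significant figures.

k = Gd⁴/(8D³N_a) = (78.0×10³)(3.6⁴)/(8·34.0³·8) = 5.2082 N/mm = 5208.2 N/m
Wire length L = πDN_a = π·34.0·8 = 854.51 mm
m = ρ·(πd²/4)·L = 7850 × 10.179×10⁻⁶ m² × 0.85451 m = 0.068278 kg
f_n = ½√(k/m) = 0.5·√(5208.2/0.068278) = 0.5·√(76279) = 138.09 Hz

138 Hz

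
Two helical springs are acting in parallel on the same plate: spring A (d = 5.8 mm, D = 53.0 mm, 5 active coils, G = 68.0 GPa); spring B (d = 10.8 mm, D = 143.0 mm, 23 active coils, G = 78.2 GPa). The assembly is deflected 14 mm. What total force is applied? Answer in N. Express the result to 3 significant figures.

k_A = Gd⁴/(8D³N_a) = (68.0×10³)(5.8⁴)/(8·53.0³·5) = 12.922 N/mm
k_B = Gd⁴/(8D³N_a) = (78.2×10³)(10.8⁴)/(8·143.0³·23) = 1.9773 N/mm
Parallel: k_eq = 12.922 + 1.9773 = 14.899 N/mm
F = k_eq·δ = 14.899·14 = 208.59 N

209 N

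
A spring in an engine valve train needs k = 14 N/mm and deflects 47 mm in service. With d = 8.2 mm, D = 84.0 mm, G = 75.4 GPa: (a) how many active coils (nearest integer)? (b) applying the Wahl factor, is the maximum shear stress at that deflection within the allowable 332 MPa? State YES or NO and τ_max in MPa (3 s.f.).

(a) 5 coils; (b) YES, τ_max = 299 MPa

N_a = Gd⁴/(8D³k) = (75.4×10³)(8.2⁴)/(8·84.0³·14) = 5.135 → N_a = 5
Actual rate k = Gd⁴/(8D³·5) = 14.379 N/mm
Working load F = kδ = 14.379·47 = 675.81 N
C = 84.0/8.2 = 10.2439; K_W = (4C−1)/(4C−4)+0.615/C = 1.1412
τ_max = K_W·8FD/(πd³) = 1.1412·262.18 = 299.2 MPa
τ_max ≤ 332 MPa → acceptable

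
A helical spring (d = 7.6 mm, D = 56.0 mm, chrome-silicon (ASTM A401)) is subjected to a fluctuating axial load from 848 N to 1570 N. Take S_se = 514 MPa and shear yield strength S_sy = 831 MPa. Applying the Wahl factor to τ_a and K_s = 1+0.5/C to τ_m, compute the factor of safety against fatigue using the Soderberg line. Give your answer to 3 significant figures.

1.28

C = D/d = 56.0/7.6 = 7.3684; K_W = (4C−1)/(4C−4)+0.615/C = 1.2012; K_s = 1+0.5/C = 1.0679
F_a = (F_max−F_min)/2 = 361 N; F_m = (F_max+F_min)/2 = 1209 N
τ_a = K_W·8F_aD/(πd³) = 1.2012 × 117.27 = 140.87 MPa
τ_m = K_s·8F_mD/(πd³) = 1.0679 × 392.75 = 419.4 MPa
Soderberg: 1/n_f = τ_a/S_se + τ_m/S_sy = 140.87/514 + 419.4/831 = 0.27407 + 0.50469 = 0.77876
n_f = 1/0.77876 = 1.284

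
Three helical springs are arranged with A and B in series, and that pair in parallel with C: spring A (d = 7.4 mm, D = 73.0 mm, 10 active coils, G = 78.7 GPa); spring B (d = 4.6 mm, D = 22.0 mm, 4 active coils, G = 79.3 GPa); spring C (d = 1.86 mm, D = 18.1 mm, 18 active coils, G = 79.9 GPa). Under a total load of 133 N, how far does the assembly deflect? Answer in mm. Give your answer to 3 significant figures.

k_A = Gd⁴/(8D³N_a) = (78.7×10³)(7.4⁴)/(8·73.0³·10) = 7.583 N/mm
k_B = Gd⁴/(8D³N_a) = (79.3×10³)(4.6⁴)/(8·22.0³·4) = 104.2 N/mm
k_C = Gd⁴/(8D³N_a) = (79.9×10³)(1.86⁴)/(8·18.1³·18) = 1.12 N/mm
Springs A,B series: k_AB = 1/(1/7.583+1/104.2) = 7.0686 N/mm; parallel with C: k_eq = 7.0686+1.12 = 8.1886 N/mm
δ = F/k_eq = 133/8.1886 = 16.242 mm

16.2 mm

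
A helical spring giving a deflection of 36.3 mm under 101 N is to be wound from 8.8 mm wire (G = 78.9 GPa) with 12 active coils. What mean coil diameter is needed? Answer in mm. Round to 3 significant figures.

Required rate k = F/δ = 101/36.3 = 2.7824 N/mm
D = (Gd⁴/(8N_a·k))^(1/3) = (78.9×10³·8.8⁴/(8·12·2.7824))^(1/3)
  = (1.77142e+06)^(1/3) = 120.9968 mm

121 mm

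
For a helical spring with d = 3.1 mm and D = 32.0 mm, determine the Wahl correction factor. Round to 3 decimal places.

1.140

C = D/d = 32.0/3.1 = 10.3226
K_W = (4C−1)/(4C−4) + 0.615/C = 40.290/37.290 + 0.0596 = 1.1400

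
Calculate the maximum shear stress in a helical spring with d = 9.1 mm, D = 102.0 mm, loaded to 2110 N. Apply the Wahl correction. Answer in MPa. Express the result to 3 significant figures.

Spring index C = D/d = 102.0/9.1 = 11.2088
K_W = (4C−1)/(4C−4) + 0.615/C = 43.835/40.835 + 0.0549 = 1.1283
τ₀ = 8FD/(πd³) = 8·2110·102.0/(π·9.1³) = 1.72176e+06/2367.4 = 727.27 MPa
τ_max = K·τ₀ = 1.1283 × 727.27 = 820.61 MPa

821 MPa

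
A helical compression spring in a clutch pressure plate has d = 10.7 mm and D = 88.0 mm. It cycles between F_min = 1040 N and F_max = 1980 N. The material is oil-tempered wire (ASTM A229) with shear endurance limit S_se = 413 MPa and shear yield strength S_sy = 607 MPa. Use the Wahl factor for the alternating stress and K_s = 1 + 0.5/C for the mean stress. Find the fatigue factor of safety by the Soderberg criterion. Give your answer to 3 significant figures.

C = D/d = 88.0/10.7 = 8.2243; K_W = (4C−1)/(4C−4)+0.615/C = 1.1786; K_s = 1+0.5/C = 1.0608
F_a = (F_max−F_min)/2 = 470 N; F_m = (F_max+F_min)/2 = 1510 N
τ_a = K_W·8F_aD/(πd³) = 1.1786 × 85.974 = 101.33 MPa
τ_m = K_s·8F_mD/(πd³) = 1.0608 × 276.22 = 293.01 MPa
Soderberg: 1/n_f = τ_a/S_se + τ_m/S_sy = 101.33/413 + 293.01/607 = 0.24535 + 0.48272 = 0.72806
n_f = 1/0.72806 = 1.374

1.37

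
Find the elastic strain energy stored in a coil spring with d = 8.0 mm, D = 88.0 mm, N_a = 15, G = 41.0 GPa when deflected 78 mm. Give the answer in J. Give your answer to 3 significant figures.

6.25 J

k = Gd⁴/(8D³N_a) = (41.0×10³)(8.0⁴)/(8·88.0³·15) = 2.0536 N/mm
U = ½kδ² = 0.5 × 2.0536 × 78² = 6247 N·mm = 6.247 J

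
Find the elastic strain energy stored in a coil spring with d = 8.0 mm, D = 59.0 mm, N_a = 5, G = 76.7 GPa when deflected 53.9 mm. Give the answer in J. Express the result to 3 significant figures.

55.6 J

k = Gd⁴/(8D³N_a) = (76.7×10³)(8.0⁴)/(8·59.0³·5) = 38.242 N/mm
U = ½kδ² = 0.5 × 38.242 × 53.9² = 55550 N·mm = 55.55 J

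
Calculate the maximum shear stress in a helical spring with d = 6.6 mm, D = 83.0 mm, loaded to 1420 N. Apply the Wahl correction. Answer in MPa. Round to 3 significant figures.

1160 MPa

Spring index C = D/d = 83.0/6.6 = 12.5758
K_W = (4C−1)/(4C−4) + 0.615/C = 49.303/46.303 + 0.0489 = 1.1137
τ₀ = 8FD/(πd³) = 8·1420·83.0/(π·6.6³) = 942880/903.2 = 1043.9 MPa
τ_max = K·τ₀ = 1.1137 × 1043.9 = 1162.6 MPa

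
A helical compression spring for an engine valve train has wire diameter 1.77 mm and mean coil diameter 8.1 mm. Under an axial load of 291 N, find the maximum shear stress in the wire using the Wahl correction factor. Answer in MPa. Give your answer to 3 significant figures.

Spring index C = D/d = 8.1/1.77 = 4.5763
K_W = (4C−1)/(4C−4) + 0.615/C = 17.305/14.305 + 0.1344 = 1.3441
τ₀ = 8FD/(πd³) = 8·291·8.1/(π·1.77³) = 18856.8/17.421 = 1082.4 MPa
τ_max = K·τ₀ = 1.3441 × 1082.4 = 1454.9 MPa

1450 MPa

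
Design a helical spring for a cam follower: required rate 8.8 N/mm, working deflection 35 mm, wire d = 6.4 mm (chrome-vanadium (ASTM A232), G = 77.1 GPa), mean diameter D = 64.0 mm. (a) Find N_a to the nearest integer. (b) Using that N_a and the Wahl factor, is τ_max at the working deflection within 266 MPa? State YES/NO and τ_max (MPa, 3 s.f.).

N_a = Gd⁴/(8D³k) = (77.1×10³)(6.4⁴)/(8·64.0³·8.8) = 7.009 → N_a = 7
Actual rate k = Gd⁴/(8D³·7) = 8.8114 N/mm
Working load F = kδ = 8.8114·35 = 308.4 N
C = 64.0/6.4 = 10.0000; K_W = (4C−1)/(4C−4)+0.615/C = 1.1448
τ_max = K_W·8FD/(πd³) = 1.1448·191.73 = 219.5 MPa
τ_max ≤ 266 MPa → acceptable

(a) 7 coils; (b) YES, τ_max = 220 MPa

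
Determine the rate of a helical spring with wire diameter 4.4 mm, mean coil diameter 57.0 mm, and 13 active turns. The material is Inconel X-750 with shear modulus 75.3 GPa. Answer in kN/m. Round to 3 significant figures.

k = Gd⁴/(8D³N_a) = (75.3×10³ × 4.4⁴) / (8 × 57.0³ × 13)
  = 2.82232e+07 / 1.92601e+07 = 1.4654 N/mm

1.47 kN/m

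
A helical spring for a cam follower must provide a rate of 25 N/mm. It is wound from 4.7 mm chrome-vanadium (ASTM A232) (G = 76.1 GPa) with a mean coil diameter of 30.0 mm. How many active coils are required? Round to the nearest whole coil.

7

N_a = Gd⁴/(8D³k) = (76.1×10³ × 4.7⁴)/(8 × 30.0³ × 25)
    = 3.71344e+07 / 5.4e+06 = 6.877 → 7 coils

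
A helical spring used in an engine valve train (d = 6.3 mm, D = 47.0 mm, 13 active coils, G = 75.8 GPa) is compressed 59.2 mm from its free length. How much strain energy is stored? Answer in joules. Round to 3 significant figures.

19.4 J

k = Gd⁴/(8D³N_a) = (75.8×10³)(6.3⁴)/(8·47.0³·13) = 11.059 N/mm
U = ½kδ² = 0.5 × 11.059 × 59.2² = 19378 N·mm = 19.378 J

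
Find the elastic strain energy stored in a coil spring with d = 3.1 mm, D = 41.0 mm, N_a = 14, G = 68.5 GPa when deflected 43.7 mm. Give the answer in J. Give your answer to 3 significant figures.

k = Gd⁴/(8D³N_a) = (68.5×10³)(3.1⁴)/(8·41.0³·14) = 0.81954 N/mm
U = ½kδ² = 0.5 × 0.81954 × 43.7² = 782.53 N·mm = 0.78253 J

0.783 J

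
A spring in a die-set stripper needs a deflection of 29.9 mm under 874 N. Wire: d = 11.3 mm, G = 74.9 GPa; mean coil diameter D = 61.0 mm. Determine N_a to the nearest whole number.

Required rate k = F/δ = 874/29.9 = 29.231 N/mm
N_a = Gd⁴/(8D³k) = (74.9×10³ × 11.3⁴)/(8 × 61.0³ × 29.231)
    = 1.22122e+09 / 5.30786e+07 = 23.01 → 23 coils

23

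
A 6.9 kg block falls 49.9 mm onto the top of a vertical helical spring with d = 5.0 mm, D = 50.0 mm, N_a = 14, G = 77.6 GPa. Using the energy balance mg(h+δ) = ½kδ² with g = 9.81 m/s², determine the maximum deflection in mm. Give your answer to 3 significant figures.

k = Gd⁴/(8D³N_a) = (77.6×10³)(5.0⁴)/(8·50.0³·14) = 3.4643 N/mm
W = mg = 6.9 × 9.81 = 67.689 N
½kδ² − Wδ − Wh = 0 → δ = (W + √(W² + 2kWh))/k
δ = (67.689 + √(4581.8 + 23402.5))/3.4643 = (67.689 + 167.29)/3.4643 = 67.828 mm

67.8 mm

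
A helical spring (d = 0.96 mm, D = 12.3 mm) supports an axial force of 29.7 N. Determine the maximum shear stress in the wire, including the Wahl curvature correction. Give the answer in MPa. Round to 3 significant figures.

1170 MPa

Spring index C = D/d = 12.3/0.96 = 12.8125
K_W = (4C−1)/(4C−4) + 0.615/C = 50.250/47.250 + 0.0480 = 1.1115
τ₀ = 8FD/(πd³) = 8·29.7·12.3/(π·0.96³) = 2922.48/2.7795 = 1051.4 MPa
τ_max = K·τ₀ = 1.1115 × 1051.4 = 1168.7 MPa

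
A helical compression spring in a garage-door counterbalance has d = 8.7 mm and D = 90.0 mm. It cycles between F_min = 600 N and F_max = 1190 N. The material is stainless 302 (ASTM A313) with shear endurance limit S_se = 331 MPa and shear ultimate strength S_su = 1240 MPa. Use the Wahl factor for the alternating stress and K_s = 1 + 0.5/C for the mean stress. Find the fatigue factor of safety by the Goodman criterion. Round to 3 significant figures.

1.62

C = D/d = 90.0/8.7 = 10.3448; K_W = (4C−1)/(4C−4)+0.615/C = 1.1397; K_s = 1+0.5/C = 1.0483
F_a = (F_max−F_min)/2 = 295 N; F_m = (F_max+F_min)/2 = 895 N
τ_a = K_W·8F_aD/(πd³) = 1.1397 × 102.67 = 117.01 MPa
τ_m = K_s·8F_mD/(πd³) = 1.0483 × 311.49 = 326.55 MPa
Goodman: 1/n_f = τ_a/S_se + τ_m/S_su = 117.01/331 + 326.55/1240 = 0.35352 + 0.26335 = 0.61686
n_f = 1/0.61686 = 1.621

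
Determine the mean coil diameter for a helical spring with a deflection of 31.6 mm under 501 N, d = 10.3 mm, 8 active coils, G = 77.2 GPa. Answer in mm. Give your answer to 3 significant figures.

95.0 mm

Required rate k = F/δ = 501/31.6 = 15.854 N/mm
D = (Gd⁴/(8N_a·k))^(1/3) = (77.2×10³·10.3⁴/(8·8·15.854))^(1/3)
  = (856319)^(1/3) = 94.9610 mm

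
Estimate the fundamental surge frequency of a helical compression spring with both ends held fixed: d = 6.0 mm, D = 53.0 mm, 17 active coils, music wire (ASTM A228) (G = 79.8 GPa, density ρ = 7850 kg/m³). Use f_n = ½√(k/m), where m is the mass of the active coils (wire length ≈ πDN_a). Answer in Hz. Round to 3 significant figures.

k = Gd⁴/(8D³N_a) = (79.8×10³)(6.0⁴)/(8·53.0³·17) = 5.1079 N/mm = 5107.9 N/m
Wire length L = πDN_a = π·53.0·17 = 2830.6 mm
m = ρ·(πd²/4)·L = 7850 × 28.274×10⁻⁶ m² × 2.8306 m = 0.62826 kg
f_n = ½√(k/m) = 0.5·√(5107.9/0.62826) = 0.5·√(8130.3) = 45.084 Hz

45.1 Hz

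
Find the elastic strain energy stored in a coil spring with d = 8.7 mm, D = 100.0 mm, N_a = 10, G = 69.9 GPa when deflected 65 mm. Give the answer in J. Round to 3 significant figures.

k = Gd⁴/(8D³N_a) = (69.9×10³)(8.7⁴)/(8·100.0³·10) = 5.0057 N/mm
U = ½kδ² = 0.5 × 5.0057 × 65² = 10575 N·mm = 10.575 J

10.6 J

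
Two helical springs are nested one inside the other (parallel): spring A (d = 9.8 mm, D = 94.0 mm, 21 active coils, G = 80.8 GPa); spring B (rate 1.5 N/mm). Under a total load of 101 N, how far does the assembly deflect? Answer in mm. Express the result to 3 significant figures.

k_A = Gd⁴/(8D³N_a) = (80.8×10³)(9.8⁴)/(8·94.0³·21) = 5.341 N/mm
Parallel: k_eq = 5.341 + 1.5 = 6.841 N/mm
δ = F/k_eq = 101/6.841 = 14.764 mm

14.8 mm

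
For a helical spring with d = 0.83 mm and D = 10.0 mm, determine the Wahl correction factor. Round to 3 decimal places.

1.119

C = D/d = 10.0/0.83 = 12.0482
K_W = (4C−1)/(4C−4) + 0.615/C = 47.193/44.193 + 0.0510 = 1.1189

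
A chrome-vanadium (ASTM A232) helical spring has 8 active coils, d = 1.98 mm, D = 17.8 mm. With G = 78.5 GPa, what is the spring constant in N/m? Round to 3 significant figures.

3340 N/m

k = Gd⁴/(8D³N_a) = (78.5×10³ × 1.98⁴) / (8 × 17.8³ × 8)
  = 1.20651e+06 / 360944 = 3.3426 N/mm = 3342.6 N/m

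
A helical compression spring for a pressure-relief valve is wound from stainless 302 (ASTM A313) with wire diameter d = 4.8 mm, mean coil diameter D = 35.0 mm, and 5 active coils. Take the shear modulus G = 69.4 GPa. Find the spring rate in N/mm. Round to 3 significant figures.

k = Gd⁴/(8D³N_a) = (69.4×10³ × 4.8⁴) / (8 × 35.0³ × 5)
  = 3.68404e+07 / 1.715e+06 = 21.481 N/mm

21.5 N/mm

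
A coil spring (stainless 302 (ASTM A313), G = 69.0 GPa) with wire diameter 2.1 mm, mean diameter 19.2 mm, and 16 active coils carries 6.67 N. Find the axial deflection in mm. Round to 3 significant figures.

4.50 mm

k = Gd⁴/(8D³N_a) = (69.0×10³)(2.1⁴)/(8·19.2³·16) = 1.4812 N/mm
δ = F/k = 6.67 / 1.4812 = 4.5031 mm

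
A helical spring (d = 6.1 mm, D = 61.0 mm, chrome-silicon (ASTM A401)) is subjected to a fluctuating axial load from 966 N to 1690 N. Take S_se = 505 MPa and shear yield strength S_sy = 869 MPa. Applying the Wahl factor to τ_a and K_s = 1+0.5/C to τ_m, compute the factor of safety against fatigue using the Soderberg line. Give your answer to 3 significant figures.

0.603

C = D/d = 61.0/6.1 = 10.0000; K_W = (4C−1)/(4C−4)+0.615/C = 1.1448; K_s = 1+0.5/C = 1.0500
F_a = (F_max−F_min)/2 = 362 N; F_m = (F_max+F_min)/2 = 1328 N
τ_a = K_W·8F_aD/(πd³) = 1.1448 × 247.74 = 283.62 MPa
τ_m = K_s·8F_mD/(πd³) = 1.0500 × 908.82 = 954.26 MPa
Soderberg: 1/n_f = τ_a/S_se + τ_m/S_sy = 283.62/505 + 954.26/869 = 0.56162 + 1.09812 = 1.6597
n_f = 1/1.6597 = 0.6025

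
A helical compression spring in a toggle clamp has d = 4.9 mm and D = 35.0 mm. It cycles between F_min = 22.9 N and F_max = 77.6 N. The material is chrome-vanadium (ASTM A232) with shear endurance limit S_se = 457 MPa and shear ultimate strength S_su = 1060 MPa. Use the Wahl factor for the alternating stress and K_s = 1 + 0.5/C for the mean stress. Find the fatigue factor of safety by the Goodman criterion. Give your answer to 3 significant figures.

C = D/d = 35.0/4.9 = 7.1429; K_W = (4C−1)/(4C−4)+0.615/C = 1.2082; K_s = 1+0.5/C = 1.0700
F_a = (F_max−F_min)/2 = 27.35 N; F_m = (F_max+F_min)/2 = 50.25 N
τ_a = K_W·8F_aD/(πd³) = 1.2082 × 20.719 = 25.033 MPa
τ_m = K_s·8F_mD/(πd³) = 1.0700 × 38.068 = 40.732 MPa
Goodman: 1/n_f = τ_a/S_se + τ_m/S_su = 25.033/457 + 40.732/1060 = 0.05478 + 0.03843 = 0.093204
n_f = 1/0.093204 = 10.73

10.7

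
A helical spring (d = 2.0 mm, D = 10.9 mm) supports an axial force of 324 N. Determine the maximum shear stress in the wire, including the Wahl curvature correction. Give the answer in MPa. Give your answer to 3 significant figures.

1440 MPa

Spring index C = D/d = 10.9/2.0 = 5.4500
K_W = (4C−1)/(4C−4) + 0.615/C = 20.800/17.800 + 0.1128 = 1.2814
τ₀ = 8FD/(πd³) = 8·324·10.9/(π·2.0³) = 28252.8/25.133 = 1124.1 MPa
τ_max = K·τ₀ = 1.2814 × 1124.1 = 1440.5 MPa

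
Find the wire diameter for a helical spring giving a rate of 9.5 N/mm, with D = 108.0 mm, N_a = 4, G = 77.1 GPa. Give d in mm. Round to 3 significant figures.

8.40 mm

d = (8D³N_a·k / G)^(1/4) = (8·108.0³·4·9.5 / (77.1×10³))^0.25
  = (4967)^0.25 = 8.3950 mm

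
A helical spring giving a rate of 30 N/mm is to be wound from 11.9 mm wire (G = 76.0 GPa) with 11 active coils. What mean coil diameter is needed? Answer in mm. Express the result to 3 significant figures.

D = (Gd⁴/(8N_a·k))^(1/3) = (76.0×10³·11.9⁴/(8·11·30))^(1/3)
  = (577295)^(1/3) = 83.2656 mm

83.3 mm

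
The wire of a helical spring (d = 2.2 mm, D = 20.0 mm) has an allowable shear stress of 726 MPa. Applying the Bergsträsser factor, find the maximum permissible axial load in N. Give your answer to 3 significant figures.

132 N

C = D/d = 20.0/2.2 = 9.0909
K_B = (4C+2)/(4C−3) = 38.364/33.364 = 1.1499
τ_max = K·8FD/(πd³) → F_max = τ_allow·πd³/(8DK)
F_max = 726·π·2.2³/(8·20.0·1.1499) = 24286/183.98 = 132 N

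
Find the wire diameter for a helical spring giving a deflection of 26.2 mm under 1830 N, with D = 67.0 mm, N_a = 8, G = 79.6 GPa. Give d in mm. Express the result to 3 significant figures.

11.4 mm

Required rate k = F/δ = 1830/26.2 = 69.847 N/mm
d = (8D³N_a·k / G)^(1/4) = (8·67.0³·8·69.847 / (79.6×10³))^0.25
  = (16890)^0.25 = 11.4001 mm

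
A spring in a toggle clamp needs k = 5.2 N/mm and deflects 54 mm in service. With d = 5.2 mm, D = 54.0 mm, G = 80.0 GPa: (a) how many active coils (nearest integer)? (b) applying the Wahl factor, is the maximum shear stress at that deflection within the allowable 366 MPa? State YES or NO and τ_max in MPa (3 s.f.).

N_a = Gd⁴/(8D³k) = (80.0×10³)(5.2⁴)/(8·54.0³·5.2) = 8.93 → N_a = 9
Actual rate k = Gd⁴/(8D³·9) = 5.1593 N/mm
Working load F = kδ = 5.1593·54 = 278.6 N
C = 54.0/5.2 = 10.3846; K_W = (4C−1)/(4C−4)+0.615/C = 1.1391
τ_max = K_W·8FD/(πd³) = 1.1391·272.46 = 310.37 MPa
τ_max ≤ 366 MPa → acceptable

(a) 9 coils; (b) YES, τ_max = 310 MPa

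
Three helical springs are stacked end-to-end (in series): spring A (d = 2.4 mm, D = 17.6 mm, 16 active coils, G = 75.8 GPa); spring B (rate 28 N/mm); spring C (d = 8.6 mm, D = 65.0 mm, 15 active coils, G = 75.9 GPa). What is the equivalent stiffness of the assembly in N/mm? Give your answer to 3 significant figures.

k_A = Gd⁴/(8D³N_a) = (75.8×10³)(2.4⁴)/(8·17.6³·16) = 3.6038 N/mm
k_C = Gd⁴/(8D³N_a) = (75.9×10³)(8.6⁴)/(8·65.0³·15) = 12.598 N/mm
Series: 1/k_eq = 1/3.6038 + 1/28 + 1/12.598 = 0.39257; k_eq = 2.5473 N/mm

2.55 N/mm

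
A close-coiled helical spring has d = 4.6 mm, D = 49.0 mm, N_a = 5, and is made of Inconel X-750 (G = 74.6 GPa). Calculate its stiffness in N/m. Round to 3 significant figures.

k = Gd⁴/(8D³N_a) = (74.6×10³ × 4.6⁴) / (8 × 49.0³ × 5)
  = 3.34018e+07 / 4.70596e+06 = 7.0978 N/mm = 7097.8 N/m

7100 N/m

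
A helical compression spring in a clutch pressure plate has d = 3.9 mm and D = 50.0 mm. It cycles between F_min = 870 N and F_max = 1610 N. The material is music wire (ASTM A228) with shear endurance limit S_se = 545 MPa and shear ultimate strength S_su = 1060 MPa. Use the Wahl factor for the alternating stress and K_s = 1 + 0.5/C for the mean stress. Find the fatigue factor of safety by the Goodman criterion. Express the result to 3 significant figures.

C = D/d = 50.0/3.9 = 12.8205; K_W = (4C−1)/(4C−4)+0.615/C = 1.1114; K_s = 1+0.5/C = 1.0390
F_a = (F_max−F_min)/2 = 370 N; F_m = (F_max+F_min)/2 = 1240 N
τ_a = K_W·8F_aD/(πd³) = 1.1114 × 794.18 = 882.66 MPa
τ_m = K_s·8F_mD/(πd³) = 1.0390 × 2661.6 = 2765.4 MPa
Goodman: 1/n_f = τ_a/S_se + τ_m/S_su = 882.66/545 + 2765.4/1060 = 1.61957 + 2.60884 = 4.2284
n_f = 1/4.2284 = 0.2365

0.236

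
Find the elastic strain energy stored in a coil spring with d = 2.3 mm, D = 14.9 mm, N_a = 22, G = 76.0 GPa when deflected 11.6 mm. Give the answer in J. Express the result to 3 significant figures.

0.246 J

k = Gd⁴/(8D³N_a) = (76.0×10³)(2.3⁴)/(8·14.9³·22) = 3.653 N/mm
U = ½kδ² = 0.5 × 3.653 × 11.6² = 245.78 N·mm = 0.24578 J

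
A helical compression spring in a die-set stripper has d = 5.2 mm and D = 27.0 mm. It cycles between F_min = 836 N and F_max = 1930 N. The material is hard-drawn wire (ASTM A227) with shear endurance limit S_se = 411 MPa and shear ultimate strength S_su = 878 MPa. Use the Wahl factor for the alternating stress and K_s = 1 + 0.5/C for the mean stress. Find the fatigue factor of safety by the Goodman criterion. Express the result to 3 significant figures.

C = D/d = 27.0/5.2 = 5.1923; K_W = (4C−1)/(4C−4)+0.615/C = 1.2973; K_s = 1+0.5/C = 1.0963
F_a = (F_max−F_min)/2 = 547 N; F_m = (F_max+F_min)/2 = 1383 N
τ_a = K_W·8F_aD/(πd³) = 1.2973 × 267.47 = 347.01 MPa
τ_m = K_s·8F_mD/(πd³) = 1.0963 × 676.26 = 741.39 MPa
Goodman: 1/n_f = τ_a/S_se + τ_m/S_su = 347.01/411 + 741.39/878 = 0.84430 + 0.84440 = 1.6887
n_f = 1/1.6887 = 0.5922

0.592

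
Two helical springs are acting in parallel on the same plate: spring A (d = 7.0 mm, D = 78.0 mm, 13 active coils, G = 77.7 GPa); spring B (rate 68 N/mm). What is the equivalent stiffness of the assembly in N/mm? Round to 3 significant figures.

71.8 N/mm

k_A = Gd⁴/(8D³N_a) = (77.7×10³)(7.0⁴)/(8·78.0³·13) = 3.78 N/mm
Parallel: k_eq = 3.78 + 68 = 71.78 N/mm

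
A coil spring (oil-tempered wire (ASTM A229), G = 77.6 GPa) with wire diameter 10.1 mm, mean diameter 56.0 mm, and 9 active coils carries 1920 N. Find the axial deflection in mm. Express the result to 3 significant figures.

k = Gd⁴/(8D³N_a) = (77.6×10³)(10.1⁴)/(8·56.0³·9) = 63.863 N/mm
δ = F/k = 1920 / 63.863 = 30.064 mm

30.1 mm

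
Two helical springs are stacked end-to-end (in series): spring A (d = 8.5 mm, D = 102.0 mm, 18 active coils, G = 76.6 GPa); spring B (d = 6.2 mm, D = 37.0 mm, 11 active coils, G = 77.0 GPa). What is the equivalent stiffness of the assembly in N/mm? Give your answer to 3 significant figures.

2.37 N/mm

k_A = Gd⁴/(8D³N_a) = (76.6×10³)(8.5⁴)/(8·102.0³·18) = 2.6166 N/mm
k_B = Gd⁴/(8D³N_a) = (77.0×10³)(6.2⁴)/(8·37.0³·11) = 25.525 N/mm
Series: 1/k_eq = 1/2.6166 + 1/25.525 = 0.42135; k_eq = 2.3733 N/mm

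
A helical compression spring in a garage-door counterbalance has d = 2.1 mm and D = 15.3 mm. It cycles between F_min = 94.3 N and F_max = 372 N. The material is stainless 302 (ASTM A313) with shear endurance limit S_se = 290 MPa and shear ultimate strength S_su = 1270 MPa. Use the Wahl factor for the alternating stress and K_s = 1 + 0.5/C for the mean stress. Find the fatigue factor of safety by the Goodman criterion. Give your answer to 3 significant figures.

C = D/d = 15.3/2.1 = 7.2857; K_W = (4C−1)/(4C−4)+0.615/C = 1.2037; K_s = 1+0.5/C = 1.0686
F_a = (F_max−F_min)/2 = 138.85 N; F_m = (F_max+F_min)/2 = 233.15 N
τ_a = K_W·8F_aD/(πd³) = 1.2037 × 584.14 = 703.15 MPa
τ_m = K_s·8F_mD/(πd³) = 1.0686 × 980.86 = 1048.2 MPa
Goodman: 1/n_f = τ_a/S_se + τ_m/S_su = 703.15/290 + 1048.2/1270 = 2.42466 + 0.82534 = 3.25
n_f = 1/3.25 = 0.3077

0.308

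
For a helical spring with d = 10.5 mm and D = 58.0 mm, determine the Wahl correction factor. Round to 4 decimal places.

C = D/d = 58.0/10.5 = 5.5238
K_W = (4C−1)/(4C−4) + 0.615/C = 21.095/18.095 + 0.1113 = 1.2771

1.2771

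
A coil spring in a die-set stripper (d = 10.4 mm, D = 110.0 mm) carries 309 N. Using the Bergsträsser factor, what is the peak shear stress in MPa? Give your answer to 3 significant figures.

Spring index C = D/d = 110.0/10.4 = 10.5769
K_B = (4C+2)/(4C−3) = 44.308/39.308 = 1.1272
τ₀ = 8FD/(πd³) = 8·309·110.0/(π·10.4³) = 271920/3533.9 = 76.947 MPa
τ_max = K·τ₀ = 1.1272 × 76.947 = 86.735 MPa

86.7 MPa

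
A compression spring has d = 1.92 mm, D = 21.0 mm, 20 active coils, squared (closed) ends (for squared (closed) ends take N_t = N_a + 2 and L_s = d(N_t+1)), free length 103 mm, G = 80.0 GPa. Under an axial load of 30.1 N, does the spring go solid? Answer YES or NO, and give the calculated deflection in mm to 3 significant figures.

k = Gd⁴/(8D³N_a) = (80.0×10³)(1.92⁴)/(8·21.0³·20) = 0.7337 N/mm
N_t = 22; L_s = 1.92·23 = 44.16 mm; δ_solid = L₀ − L_s = 103 − 44.16 = 58.84 mm
δ = F/k = 30.1/0.7337 = 41.025 mm
δ < δ_solid → spring does not go solid

NO, δ = 41.0 mm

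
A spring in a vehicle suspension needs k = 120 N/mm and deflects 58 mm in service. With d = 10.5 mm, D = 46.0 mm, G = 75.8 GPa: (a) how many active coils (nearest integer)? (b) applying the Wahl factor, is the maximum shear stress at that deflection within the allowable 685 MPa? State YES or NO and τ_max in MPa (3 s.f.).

(a) 10 coils; (b) NO, τ_max = 946 MPa

N_a = Gd⁴/(8D³k) = (75.8×10³)(10.5⁴)/(8·46.0³·120) = 9.86 → N_a = 10
Actual rate k = Gd⁴/(8D³·10) = 118.32 N/mm
Working load F = kδ = 118.32·58 = 6862.6 N
C = 46.0/10.5 = 4.3810; K_W = (4C−1)/(4C−4)+0.615/C = 1.3622
τ_max = K_W·8FD/(πd³) = 1.3622·694.42 = 945.94 MPa
τ_max > 685 MPa → exceeds allowable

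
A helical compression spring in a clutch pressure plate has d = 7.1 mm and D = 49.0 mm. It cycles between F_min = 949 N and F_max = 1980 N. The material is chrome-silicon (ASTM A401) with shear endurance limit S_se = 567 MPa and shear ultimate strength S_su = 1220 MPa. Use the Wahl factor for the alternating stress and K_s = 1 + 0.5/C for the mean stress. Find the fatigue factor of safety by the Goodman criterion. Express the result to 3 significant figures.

1.20

C = D/d = 49.0/7.1 = 6.9014; K_W = (4C−1)/(4C−4)+0.615/C = 1.2162; K_s = 1+0.5/C = 1.0724
F_a = (F_max−F_min)/2 = 515.5 N; F_m = (F_max+F_min)/2 = 1464.5 N
τ_a = K_W·8F_aD/(πd³) = 1.2162 × 179.72 = 218.57 MPa
τ_m = K_s·8F_mD/(πd³) = 1.0724 × 510.56 = 547.55 MPa
Goodman: 1/n_f = τ_a/S_se + τ_m/S_su = 218.57/567 + 547.55/1220 = 0.38549 + 0.44881 = 0.8343
n_f = 1/0.8343 = 1.199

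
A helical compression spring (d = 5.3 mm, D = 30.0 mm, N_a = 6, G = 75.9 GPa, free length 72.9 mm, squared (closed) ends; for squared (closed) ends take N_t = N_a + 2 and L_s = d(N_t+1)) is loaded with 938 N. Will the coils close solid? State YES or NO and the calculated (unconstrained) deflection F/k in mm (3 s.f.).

k = Gd⁴/(8D³N_a) = (75.9×10³)(5.3⁴)/(8·30.0³·6) = 46.21 N/mm
N_t = 8; L_s = 5.3·9 = 47.7 mm; δ_solid = L₀ − L_s = 72.9 − 47.7 = 25.2 mm
δ = F/k = 938/46.21 = 20.298 mm
δ < δ_solid → spring does not go solid

NO, δ = 20.3 mm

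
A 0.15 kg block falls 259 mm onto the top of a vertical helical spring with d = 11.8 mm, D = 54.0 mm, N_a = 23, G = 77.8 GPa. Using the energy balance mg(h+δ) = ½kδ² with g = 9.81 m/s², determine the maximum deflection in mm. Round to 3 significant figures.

k = Gd⁴/(8D³N_a) = (77.8×10³)(11.8⁴)/(8·54.0³·23) = 52.061 N/mm
W = mg = 0.15 × 9.81 = 1.4715 N
½kδ² − Wδ − Wh = 0 → δ = (W + √(W² + 2kWh))/k
δ = (1.4715 + √(2.1653 + 39682.5))/52.061 = (1.4715 + 199.21)/52.061 = 3.8548 mm

3.85 mm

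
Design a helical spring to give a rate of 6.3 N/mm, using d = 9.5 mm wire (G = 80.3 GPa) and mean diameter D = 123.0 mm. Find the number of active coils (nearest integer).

7

N_a = Gd⁴/(8D³k) = (80.3×10³ × 9.5⁴)/(8 × 123.0³ × 6.3)
    = 6.54049e+08 / 9.37877e+07 = 6.974 → 7 coils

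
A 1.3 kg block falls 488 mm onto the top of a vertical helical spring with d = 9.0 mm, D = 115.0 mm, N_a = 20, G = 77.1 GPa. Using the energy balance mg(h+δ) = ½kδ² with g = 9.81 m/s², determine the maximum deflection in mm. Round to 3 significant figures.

k = Gd⁴/(8D³N_a) = (77.1×10³)(9.0⁴)/(8·115.0³·20) = 2.0788 N/mm
W = mg = 1.3 × 9.81 = 12.753 N
½kδ² − Wδ − Wh = 0 → δ = (W + √(W² + 2kWh))/k
δ = (12.753 + √(162.64 + 25874.6))/2.0788 = (12.753 + 161.36)/2.0788 = 83.757 mm

83.8 mm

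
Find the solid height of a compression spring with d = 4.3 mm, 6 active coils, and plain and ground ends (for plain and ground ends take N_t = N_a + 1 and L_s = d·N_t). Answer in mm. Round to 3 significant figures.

30.1 mm

plain and ground ends: N_t = N_a + 1 = 6 + 1 = 7
L_s = d·N_t = 4.3 × 7 = 30.1 mm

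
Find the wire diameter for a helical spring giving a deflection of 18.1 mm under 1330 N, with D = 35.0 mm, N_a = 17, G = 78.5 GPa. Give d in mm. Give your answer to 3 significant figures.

Required rate k = F/δ = 1330/18.1 = 73.481 N/mm
d = (8D³N_a·k / G)^(1/4) = (8·35.0³·17·73.481 / (78.5×10³))^0.25
  = (5458.2)^0.25 = 8.5953 mm

8.60 mm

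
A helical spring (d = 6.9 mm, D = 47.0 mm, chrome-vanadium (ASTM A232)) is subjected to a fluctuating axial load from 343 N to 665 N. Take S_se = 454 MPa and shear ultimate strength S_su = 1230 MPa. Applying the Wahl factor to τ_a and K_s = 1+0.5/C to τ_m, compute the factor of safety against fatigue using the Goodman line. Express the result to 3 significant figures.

C = D/d = 47.0/6.9 = 6.8116; K_W = (4C−1)/(4C−4)+0.615/C = 1.2193; K_s = 1+0.5/C = 1.0734
F_a = (F_max−F_min)/2 = 161 N; F_m = (F_max+F_min)/2 = 504 N
τ_a = K_W·8F_aD/(πd³) = 1.2193 × 58.657 = 71.522 MPa
τ_m = K_s·8F_mD/(πd³) = 1.0734 × 183.62 = 197.1 MPa
Goodman: 1/n_f = τ_a/S_se + τ_m/S_su = 71.522/454 + 197.1/1230 = 0.15754 + 0.16024 = 0.31778
n_f = 1/0.31778 = 3.147

3.15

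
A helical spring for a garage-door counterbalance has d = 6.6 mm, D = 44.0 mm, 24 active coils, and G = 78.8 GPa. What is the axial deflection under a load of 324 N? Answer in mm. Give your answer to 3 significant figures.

k = Gd⁴/(8D³N_a) = (78.8×10³)(6.6⁴)/(8·44.0³·24) = 9.142 N/mm
δ = F/k = 324 / 9.142 = 35.441 mm

35.4 mm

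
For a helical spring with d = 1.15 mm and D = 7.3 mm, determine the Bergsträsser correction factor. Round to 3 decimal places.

1.223

C = D/d = 7.3/1.15 = 6.3478
K_B = (4C+2)/(4C−3) = 27.391/22.391 = 1.2233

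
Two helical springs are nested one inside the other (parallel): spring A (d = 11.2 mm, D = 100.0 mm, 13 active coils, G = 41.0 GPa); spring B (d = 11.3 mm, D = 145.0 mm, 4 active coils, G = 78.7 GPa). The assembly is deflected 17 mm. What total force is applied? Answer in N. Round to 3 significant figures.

329 N

k_A = Gd⁴/(8D³N_a) = (41.0×10³)(11.2⁴)/(8·100.0³·13) = 6.2033 N/mm
k_B = Gd⁴/(8D³N_a) = (78.7×10³)(11.3⁴)/(8·145.0³·4) = 13.153 N/mm
Parallel: k_eq = 6.2033 + 13.153 = 19.357 N/mm
F = k_eq·δ = 19.357·17 = 329.06 N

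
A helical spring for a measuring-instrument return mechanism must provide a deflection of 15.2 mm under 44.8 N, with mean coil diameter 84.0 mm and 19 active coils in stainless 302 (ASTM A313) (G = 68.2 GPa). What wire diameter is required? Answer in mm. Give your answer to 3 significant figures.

Required rate k = F/δ = 44.8/15.2 = 2.9474 N/mm
d = (8D³N_a·k / G)^(1/4) = (8·84.0³·19·2.9474 / (68.2×10³))^0.25
  = (3893.4)^0.25 = 7.8992 mm

7.90 mm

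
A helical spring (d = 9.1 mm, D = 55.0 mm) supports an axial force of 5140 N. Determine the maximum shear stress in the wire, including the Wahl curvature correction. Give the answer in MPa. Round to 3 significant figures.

Spring index C = D/d = 55.0/9.1 = 6.0440
K_W = (4C−1)/(4C−4) + 0.615/C = 23.176/20.176 + 0.1018 = 1.2504
τ₀ = 8FD/(πd³) = 8·5140·55.0/(π·9.1³) = 2.2616e+06/2367.4 = 955.3 MPa
τ_max = K·τ₀ = 1.2504 × 955.3 = 1194.6 MPa

1190 MPa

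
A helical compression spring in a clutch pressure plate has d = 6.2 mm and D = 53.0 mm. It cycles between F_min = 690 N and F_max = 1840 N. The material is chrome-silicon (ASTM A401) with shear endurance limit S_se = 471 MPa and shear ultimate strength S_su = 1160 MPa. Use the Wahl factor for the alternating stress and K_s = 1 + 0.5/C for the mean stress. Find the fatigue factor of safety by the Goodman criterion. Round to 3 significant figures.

0.683

C = D/d = 53.0/6.2 = 8.5484; K_W = (4C−1)/(4C−4)+0.615/C = 1.1713; K_s = 1+0.5/C = 1.0585
F_a = (F_max−F_min)/2 = 575 N; F_m = (F_max+F_min)/2 = 1265 N
τ_a = K_W·8F_aD/(πd³) = 1.1713 × 325.62 = 381.4 MPa
τ_m = K_s·8F_mD/(πd³) = 1.0585 × 716.36 = 758.26 MPa
Goodman: 1/n_f = τ_a/S_se + τ_m/S_su = 381.4/471 + 758.26/1160 = 0.80976 + 0.65367 = 1.4634
n_f = 1/1.4634 = 0.6833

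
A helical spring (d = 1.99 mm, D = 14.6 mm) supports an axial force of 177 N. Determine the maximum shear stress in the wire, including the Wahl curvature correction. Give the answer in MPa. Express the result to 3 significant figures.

Spring index C = D/d = 14.6/1.99 = 7.3367
K_W = (4C−1)/(4C−4) + 0.615/C = 28.347/25.347 + 0.0838 = 1.2022
τ₀ = 8FD/(πd³) = 8·177·14.6/(π·1.99³) = 20673.6/24.758 = 835.04 MPa
τ_max = K·τ₀ = 1.2022 × 835.04 = 1003.9 MPa

1000 MPa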